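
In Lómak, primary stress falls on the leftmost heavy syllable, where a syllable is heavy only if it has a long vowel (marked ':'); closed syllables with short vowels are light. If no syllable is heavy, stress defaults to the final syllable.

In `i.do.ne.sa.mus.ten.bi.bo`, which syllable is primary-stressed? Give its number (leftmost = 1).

8

Weights: 1 i L, 2 do L, 3 ne L, 4 sa L, 5 mus L, 6 ten L, 7 bi L, 8 bo L.
No heavy syllable in the domain; default to the final syllable = syllable 8.
Primary stress: syllable 8 → i.do.ne.sa.mus.ten.bi.ˈbo.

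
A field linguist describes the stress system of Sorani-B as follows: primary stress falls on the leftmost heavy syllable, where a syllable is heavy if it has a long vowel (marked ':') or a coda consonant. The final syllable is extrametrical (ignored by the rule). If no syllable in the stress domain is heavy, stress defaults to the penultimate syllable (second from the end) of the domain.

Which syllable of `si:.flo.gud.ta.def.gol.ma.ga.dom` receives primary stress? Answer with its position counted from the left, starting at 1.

1

The final syllable (9, dom) is extrametrical; the stress domain is syllables 1–8.
Weights: 1 si: H, 2 flo L, 3 gud H, 4 ta L, 5 def H, 6 gol H, 7 ma L, 8 ga L.
Heavy syllables in the domain: 1, 3, 5, 6. The leftmost is syllable 1 (si:).
Primary stress: syllable 1 → ˈsi:.flo.gud.ta.def.gol.ma.ga.dom.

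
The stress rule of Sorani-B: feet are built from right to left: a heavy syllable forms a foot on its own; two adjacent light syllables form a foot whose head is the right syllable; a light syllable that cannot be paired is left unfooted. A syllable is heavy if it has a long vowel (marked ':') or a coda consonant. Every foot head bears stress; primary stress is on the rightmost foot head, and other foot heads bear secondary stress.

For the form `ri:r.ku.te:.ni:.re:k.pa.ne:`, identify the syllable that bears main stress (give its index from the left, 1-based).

Weights: 1 ri:r H, 2 ku L, 3 te: H, 4 ni: H, 5 re:k H, 6 pa L, 7 ne: H.
Parse right to left (heavy = foot alone; LL = one foot; stranded L unfooted): (ˈri:r) ku (ˈte:) (ˈni:) (ˈre:k) pa (ˈne:).
Foot heads: 1, 3, 4, 5, 7.
Primary stress on the rightmost head = syllable 7.
Primary stress: syllable 7 → ri:r.ku.te:.ni:.re:k.pa.ˈne:.

7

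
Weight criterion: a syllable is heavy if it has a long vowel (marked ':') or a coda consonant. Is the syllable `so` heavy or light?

light

`so`: short vowel, open (no coda). Short vowel, open → light.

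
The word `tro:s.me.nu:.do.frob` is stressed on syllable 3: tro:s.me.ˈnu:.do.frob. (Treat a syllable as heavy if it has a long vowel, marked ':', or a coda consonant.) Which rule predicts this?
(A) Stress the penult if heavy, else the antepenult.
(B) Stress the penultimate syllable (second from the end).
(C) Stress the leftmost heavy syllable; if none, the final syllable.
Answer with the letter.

Rule A → syllable 3 ✓.
Rule B → syllable 4 (observed: 3).
Rule C → syllable 1 (observed: 3).

A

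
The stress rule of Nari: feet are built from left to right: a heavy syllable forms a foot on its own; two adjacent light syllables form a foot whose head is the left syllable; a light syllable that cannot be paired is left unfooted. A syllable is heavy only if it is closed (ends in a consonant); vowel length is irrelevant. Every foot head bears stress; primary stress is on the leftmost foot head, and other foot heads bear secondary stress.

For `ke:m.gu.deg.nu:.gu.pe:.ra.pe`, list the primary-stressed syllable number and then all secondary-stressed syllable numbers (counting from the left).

primary 1, secondary 3, 4, 6

Weights: 1 ke:m H, 2 gu L, 3 deg H, 4 nu: L, 5 gu L, 6 pe: L, 7 ra L, 8 pe L.
Parse left to right (heavy = foot alone; LL = one foot; stranded L unfooted): (ˈke:m) gu (ˈdeg) (ˈnu:.gu) (ˈpe:.ra) pe.
Foot heads: 1, 3, 4, 6.
Primary stress on the leftmost head = syllable 1.
Secondary stress on 3, 4, 6: ˈke:m.gu.ˌdeg.ˌnu:.gu.ˌpe:.ra.pe.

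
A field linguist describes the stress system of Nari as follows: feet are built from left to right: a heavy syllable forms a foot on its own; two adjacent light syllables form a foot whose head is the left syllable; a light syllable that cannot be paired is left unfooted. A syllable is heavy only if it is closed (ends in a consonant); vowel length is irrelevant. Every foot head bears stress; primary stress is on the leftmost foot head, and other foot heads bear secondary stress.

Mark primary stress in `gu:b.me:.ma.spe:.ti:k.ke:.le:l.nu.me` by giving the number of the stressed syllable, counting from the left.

1

Weights: 1 gu:b H, 2 me: L, 3 ma L, 4 spe: L, 5 ti:k H, 6 ke: L, 7 le:l H, 8 nu L, 9 me L.
Parse left to right (heavy = foot alone; LL = one foot; stranded L unfooted): (ˈgu:b) (ˈme:.ma) spe: (ˈti:k) ke: (ˈle:l) (ˈnu.me).
Foot heads: 1, 2, 5, 7, 8.
Primary stress on the leftmost head = syllable 1.
Primary stress: syllable 1 → ˈgu:b.me:.ma.spe:.ti:k.ke:.le:l.nu.me.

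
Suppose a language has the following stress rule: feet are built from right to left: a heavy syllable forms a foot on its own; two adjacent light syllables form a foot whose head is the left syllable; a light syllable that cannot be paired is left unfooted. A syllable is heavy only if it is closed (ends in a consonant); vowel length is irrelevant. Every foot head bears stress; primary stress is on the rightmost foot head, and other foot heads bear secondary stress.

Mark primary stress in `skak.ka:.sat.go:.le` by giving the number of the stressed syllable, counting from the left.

Weights: 1 skak H, 2 ka: L, 3 sat H, 4 go: L, 5 le L.
Parse right to left (heavy = foot alone; LL = one foot; stranded L unfooted): (ˈskak) ka: (ˈsat) (ˈgo:.le).
Foot heads: 1, 3, 4.
Primary stress on the rightmost head = syllable 4.
Primary stress: syllable 4 → skak.ka:.sat.ˈgo:.le.

4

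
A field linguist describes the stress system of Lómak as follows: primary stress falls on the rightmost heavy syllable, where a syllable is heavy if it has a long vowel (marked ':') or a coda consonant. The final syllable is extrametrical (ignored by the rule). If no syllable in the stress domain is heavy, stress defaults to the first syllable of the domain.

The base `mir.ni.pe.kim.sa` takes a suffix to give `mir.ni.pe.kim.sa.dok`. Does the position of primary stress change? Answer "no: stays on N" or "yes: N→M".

no: stays on 4

Base `mir.ni.pe.kim.sa` (5 syllables):
  The final syllable (5, sa) is extrametrical; the stress domain is syllables 1–4.
  Weights: 1 mir H, 2 ni L, 3 pe L, 4 kim H.
  Heavy syllables in the domain: 1, 4. The rightmost is syllable 4 (kim).
  → primary stress on syllable 4.
Suffixed `mir.ni.pe.kim.sa.dok` (6 syllables):
  The final syllable (6, dok) is extrametrical; the stress domain is syllables 1–5.
  Weights: 1 mir H, 2 ni L, 3 pe L, 4 kim H, 5 sa L.
  Heavy syllables in the domain: 1, 4. The rightmost is syllable 4 (kim).
  → primary stress on syllable 4.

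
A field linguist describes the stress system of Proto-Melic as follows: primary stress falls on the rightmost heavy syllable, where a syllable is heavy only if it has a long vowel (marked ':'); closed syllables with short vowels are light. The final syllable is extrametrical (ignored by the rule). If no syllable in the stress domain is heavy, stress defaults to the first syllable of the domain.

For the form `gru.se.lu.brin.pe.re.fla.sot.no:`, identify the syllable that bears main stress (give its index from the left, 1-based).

1

The final syllable (9, no:) is extrametrical; the stress domain is syllables 1–8.
Weights: 1 gru L, 2 se L, 3 lu L, 4 brin L, 5 pe L, 6 re L, 7 fla L, 8 sot L.
No heavy syllable in the domain; default to the first syllable of the domain = syllable 1.
Primary stress: syllable 1 → ˈgru.se.lu.brin.pe.re.fla.sot.no:.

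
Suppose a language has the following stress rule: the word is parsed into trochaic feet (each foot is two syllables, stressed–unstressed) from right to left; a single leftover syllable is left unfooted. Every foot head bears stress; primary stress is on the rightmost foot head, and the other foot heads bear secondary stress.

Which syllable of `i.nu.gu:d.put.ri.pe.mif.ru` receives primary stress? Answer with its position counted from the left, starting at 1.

7

Parse right to left into trochaic (ˈσσ) feet: (ˈi.nu) (ˈgu:d.put) (ˈri.pe) (ˈmif.ru).
Foot heads (stressed positions): 1, 3, 5, 7.
End Rule Rightmost: primary stress on the rightmost head = syllable 7.
Primary stress: syllable 7 → i.nu.gu:d.put.ri.pe.ˈmif.ru.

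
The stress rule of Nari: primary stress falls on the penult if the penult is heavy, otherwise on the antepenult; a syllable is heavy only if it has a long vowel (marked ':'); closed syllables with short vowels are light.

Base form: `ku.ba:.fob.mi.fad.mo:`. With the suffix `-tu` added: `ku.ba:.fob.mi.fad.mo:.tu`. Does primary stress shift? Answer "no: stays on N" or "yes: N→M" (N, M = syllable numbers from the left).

Base `ku.ba:.fob.mi.fad.mo:` (6 syllables):
  Weights: 4 mi L, 5 fad L, 6 mo: H.
  The penult (syllable 5, fad) is light, so stress falls on the antepenult (syllable 4, mi).
  → primary stress on syllable 4.
Suffixed `ku.ba:.fob.mi.fad.mo:.tu` (7 syllables):
  Weights: 5 fad L, 6 mo: H, 7 tu L.
  The penult (syllable 6, mo:) is heavy, so it takes stress.
  → primary stress on syllable 6.

yes: 4→6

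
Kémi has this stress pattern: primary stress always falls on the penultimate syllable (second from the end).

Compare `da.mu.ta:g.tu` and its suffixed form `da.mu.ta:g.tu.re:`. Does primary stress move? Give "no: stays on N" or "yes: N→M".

yes: 3→4

Base `da.mu.ta:g.tu` (4 syllables):
  The word has 4 syllables; the penultimate syllable (second from the end) is syllable 3 (ta:g).
  → primary stress on syllable 3.
Suffixed `da.mu.ta:g.tu.re:` (5 syllables):
  The word has 5 syllables; the penultimate syllable (second from the end) is syllable 4 (tu).
  → primary stress on syllable 4.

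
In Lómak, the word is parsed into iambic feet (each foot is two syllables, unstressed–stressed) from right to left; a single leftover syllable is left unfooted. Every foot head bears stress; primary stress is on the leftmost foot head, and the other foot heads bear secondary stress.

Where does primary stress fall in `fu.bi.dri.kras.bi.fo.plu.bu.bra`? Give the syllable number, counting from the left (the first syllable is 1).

3

Parse right to left into iambic (σˈσ) feet: fu (bi.ˈdri) (kras.ˈbi) (fo.ˈplu) (bu.ˈbra). Syllable 1 is left unfooted.
Foot heads (stressed positions): 3, 5, 7, 9.
End Rule Leftmost: primary stress on the leftmost head = syllable 3.
Primary stress: syllable 3 → fu.bi.ˈdri.kras.bi.fo.plu.bu.bra.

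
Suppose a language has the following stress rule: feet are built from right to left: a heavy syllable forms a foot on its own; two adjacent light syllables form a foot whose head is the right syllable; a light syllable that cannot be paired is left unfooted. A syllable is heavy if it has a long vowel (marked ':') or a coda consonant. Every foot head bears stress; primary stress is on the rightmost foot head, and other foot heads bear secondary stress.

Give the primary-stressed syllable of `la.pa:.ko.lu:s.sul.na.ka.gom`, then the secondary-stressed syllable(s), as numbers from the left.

Weights: 1 la L, 2 pa: H, 3 ko L, 4 lu:s H, 5 sul H, 6 na L, 7 ka L, 8 gom H.
Parse right to left (heavy = foot alone; LL = one foot; stranded L unfooted): la (ˈpa:) ko (ˈlu:s) (ˈsul) (na.ˈka) (ˈgom).
Foot heads: 2, 4, 5, 7, 8.
Primary stress on the rightmost head = syllable 8.
Secondary stress on 2, 4, 5, 7: la.ˌpa:.ko.ˌlu:s.ˌsul.na.ˌka.ˈgom.

primary 8, secondary 2, 4, 5, 7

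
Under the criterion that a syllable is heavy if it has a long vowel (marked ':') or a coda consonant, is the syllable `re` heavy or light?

light

`re`: short vowel, open (no coda). Short vowel, open → light.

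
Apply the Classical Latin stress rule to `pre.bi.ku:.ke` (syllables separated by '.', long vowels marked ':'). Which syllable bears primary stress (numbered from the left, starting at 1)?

Classical Latin: stress the penult if heavy (long vowel or closed), else the antepenult.
Weights: 2 bi L, 3 ku: H, 4 ke L.
The penult (syllable 3, ku:) is heavy, so it takes stress.
Stress on syllable 3: pre.bi.ˈku:.ke.

3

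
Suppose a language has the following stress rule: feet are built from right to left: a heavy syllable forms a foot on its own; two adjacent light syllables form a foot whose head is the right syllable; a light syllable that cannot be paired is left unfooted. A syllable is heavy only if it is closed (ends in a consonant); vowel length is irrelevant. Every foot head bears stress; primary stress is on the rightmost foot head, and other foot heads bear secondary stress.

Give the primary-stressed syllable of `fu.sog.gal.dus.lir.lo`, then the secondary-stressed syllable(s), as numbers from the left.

Weights: 1 fu L, 2 sog H, 3 gal H, 4 dus H, 5 lir H, 6 lo L.
Parse right to left (heavy = foot alone; LL = one foot; stranded L unfooted): fu (ˈsog) (ˈgal) (ˈdus) (ˈlir) lo.
Foot heads: 2, 3, 4, 5.
Primary stress on the rightmost head = syllable 5.
Secondary stress on 2, 3, 4: fu.ˌsog.ˌgal.ˌdus.ˈlir.lo.

primary 5, secondary 2, 3, 4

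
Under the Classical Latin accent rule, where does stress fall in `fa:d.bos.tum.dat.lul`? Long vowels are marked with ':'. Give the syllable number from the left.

4

Classical Latin: stress the penult if heavy (long vowel or closed), else the antepenult.
Weights: 3 tum H, 4 dat H, 5 lul H.
The penult (syllable 4, dat) is heavy, so it takes stress.
Stress on syllable 4: fa:d.bos.tum.ˈdat.lul.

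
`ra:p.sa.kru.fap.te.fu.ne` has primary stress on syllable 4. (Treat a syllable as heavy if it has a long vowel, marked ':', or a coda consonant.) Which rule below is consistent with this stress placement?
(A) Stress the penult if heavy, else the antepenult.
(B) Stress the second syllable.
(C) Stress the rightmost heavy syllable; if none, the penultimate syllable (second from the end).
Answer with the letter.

C

Rule A → syllable 5 (observed: 4).
Rule B → syllable 2 (observed: 4).
Rule C → syllable 4 ✓.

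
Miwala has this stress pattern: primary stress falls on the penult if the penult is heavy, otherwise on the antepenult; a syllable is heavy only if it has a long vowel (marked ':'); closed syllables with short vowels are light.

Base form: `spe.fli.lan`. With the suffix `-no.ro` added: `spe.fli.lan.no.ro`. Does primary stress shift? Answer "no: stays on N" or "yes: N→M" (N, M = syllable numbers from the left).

yes: 1→3

Base `spe.fli.lan` (3 syllables):
  Weights: 1 spe L, 2 fli L, 3 lan L.
  The penult (syllable 2, fli) is light, so stress falls on the antepenult (syllable 1, spe).
  → primary stress on syllable 1.
Suffixed `spe.fli.lan.no.ro` (5 syllables):
  Weights: 3 lan L, 4 no L, 5 ro L.
  The penult (syllable 4, no) is light, so stress falls on the antepenult (syllable 3, lan).
  → primary stress on syllable 3.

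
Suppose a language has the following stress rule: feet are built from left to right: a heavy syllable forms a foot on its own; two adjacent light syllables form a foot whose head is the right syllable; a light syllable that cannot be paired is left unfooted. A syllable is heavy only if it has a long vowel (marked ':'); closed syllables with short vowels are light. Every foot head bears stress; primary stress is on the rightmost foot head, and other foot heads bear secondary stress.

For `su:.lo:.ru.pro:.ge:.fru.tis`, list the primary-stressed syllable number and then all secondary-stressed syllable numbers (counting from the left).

primary 7, secondary 1, 2, 4, 5

Weights: 1 su: H, 2 lo: H, 3 ru L, 4 pro: H, 5 ge: H, 6 fru L, 7 tis L.
Parse left to right (heavy = foot alone; LL = one foot; stranded L unfooted): (ˈsu:) (ˈlo:) ru (ˈpro:) (ˈge:) (fru.ˈtis).
Foot heads: 1, 2, 4, 5, 7.
Primary stress on the rightmost head = syllable 7.
Secondary stress on 1, 2, 4, 5: ˌsu:.ˌlo:.ru.ˌpro:.ˌge:.fru.ˈtis.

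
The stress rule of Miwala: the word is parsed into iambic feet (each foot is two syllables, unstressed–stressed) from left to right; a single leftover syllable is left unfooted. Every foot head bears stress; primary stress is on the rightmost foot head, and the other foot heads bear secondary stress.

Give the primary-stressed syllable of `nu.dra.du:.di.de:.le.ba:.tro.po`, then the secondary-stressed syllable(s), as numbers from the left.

Parse left to right into iambic (σˈσ) feet: (nu.ˈdra) (du:.ˈdi) (de:.ˈle) (ba:.ˈtro) po. Syllable 9 is left unfooted.
Foot heads (stressed positions): 2, 4, 6, 8.
End Rule Rightmost: primary stress on the rightmost head = syllable 8.
Secondary stress on 2, 4, 6: nu.ˌdra.du:.ˌdi.de:.ˌle.ba:.ˈtro.po.

primary 8, secondary 2, 4, 6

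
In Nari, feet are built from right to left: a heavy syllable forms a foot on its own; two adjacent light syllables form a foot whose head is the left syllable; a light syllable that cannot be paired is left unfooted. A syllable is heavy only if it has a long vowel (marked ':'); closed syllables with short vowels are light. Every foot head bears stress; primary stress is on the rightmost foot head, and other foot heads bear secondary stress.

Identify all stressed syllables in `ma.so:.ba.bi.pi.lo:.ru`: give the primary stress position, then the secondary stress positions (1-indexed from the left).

Weights: 1 ma L, 2 so: H, 3 ba L, 4 bi L, 5 pi L, 6 lo: H, 7 ru L.
Parse right to left (heavy = foot alone; LL = one foot; stranded L unfooted): ma (ˈso:) ba (ˈbi.pi) (ˈlo:) ru.
Foot heads: 2, 4, 6.
Primary stress on the rightmost head = syllable 6.
Secondary stress on 2, 4: ma.ˌso:.ba.ˌbi.pi.ˈlo:.ru.

primary 6, secondary 2, 4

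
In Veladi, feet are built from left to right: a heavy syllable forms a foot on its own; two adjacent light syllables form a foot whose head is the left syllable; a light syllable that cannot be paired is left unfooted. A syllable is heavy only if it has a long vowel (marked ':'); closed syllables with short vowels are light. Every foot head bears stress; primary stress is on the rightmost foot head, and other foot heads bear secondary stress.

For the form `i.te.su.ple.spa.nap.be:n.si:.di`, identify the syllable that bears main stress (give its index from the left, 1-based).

Weights: 1 i L, 2 te L, 3 su L, 4 ple L, 5 spa L, 6 nap L, 7 be:n H, 8 si: H, 9 di L.
Parse left to right (heavy = foot alone; LL = one foot; stranded L unfooted): (ˈi.te) (ˈsu.ple) (ˈspa.nap) (ˈbe:n) (ˈsi:) di.
Foot heads: 1, 3, 5, 7, 8.
Primary stress on the rightmost head = syllable 8.
Primary stress: syllable 8 → i.te.su.ple.spa.nap.be:n.ˈsi:.di.

8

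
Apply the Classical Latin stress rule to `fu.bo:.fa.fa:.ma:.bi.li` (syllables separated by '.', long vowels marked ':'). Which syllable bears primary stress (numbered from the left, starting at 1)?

Classical Latin: stress the penult if heavy (long vowel or closed), else the antepenult.
Weights: 5 ma: H, 6 bi L, 7 li L.
The penult (syllable 6, bi) is light, so stress falls on the antepenult (syllable 5, ma:).
Stress on syllable 5: fu.bo:.fa.fa:.ˈma:.bi.li.

5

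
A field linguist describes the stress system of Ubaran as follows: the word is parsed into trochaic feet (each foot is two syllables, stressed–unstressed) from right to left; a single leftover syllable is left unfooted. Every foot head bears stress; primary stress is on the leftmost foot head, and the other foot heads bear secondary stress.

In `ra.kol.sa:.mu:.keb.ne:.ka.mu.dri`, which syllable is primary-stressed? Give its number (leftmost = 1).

Parse right to left into trochaic (ˈσσ) feet: ra (ˈkol.sa:) (ˈmu:.keb) (ˈne:.ka) (ˈmu.dri). Syllable 1 is left unfooted.
Foot heads (stressed positions): 2, 4, 6, 8.
End Rule Leftmost: primary stress on the leftmost head = syllable 2.
Primary stress: syllable 2 → ra.ˈkol.sa:.mu:.keb.ne:.ka.mu.dri.

2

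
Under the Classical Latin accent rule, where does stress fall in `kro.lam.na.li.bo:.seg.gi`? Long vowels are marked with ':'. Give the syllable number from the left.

Classical Latin: stress the penult if heavy (long vowel or closed), else the antepenult.
Weights: 5 bo: H, 6 seg H, 7 gi L.
The penult (syllable 6, seg) is heavy, so it takes stress.
Stress on syllable 6: kro.lam.na.li.bo:.ˈseg.gi.

6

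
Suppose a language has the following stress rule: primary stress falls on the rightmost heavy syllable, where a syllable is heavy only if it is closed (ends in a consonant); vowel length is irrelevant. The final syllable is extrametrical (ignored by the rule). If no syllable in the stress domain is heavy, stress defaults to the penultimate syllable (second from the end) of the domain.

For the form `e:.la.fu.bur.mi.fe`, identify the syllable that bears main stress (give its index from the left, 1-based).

4

The final syllable (6, fe) is extrametrical; the stress domain is syllables 1–5.
Weights: 1 e: L, 2 la L, 3 fu L, 4 bur H, 5 mi L.
Heavy syllables in the domain: 4. The rightmost is syllable 4 (bur).
Primary stress: syllable 4 → e:.la.fu.ˈbur.mi.fe.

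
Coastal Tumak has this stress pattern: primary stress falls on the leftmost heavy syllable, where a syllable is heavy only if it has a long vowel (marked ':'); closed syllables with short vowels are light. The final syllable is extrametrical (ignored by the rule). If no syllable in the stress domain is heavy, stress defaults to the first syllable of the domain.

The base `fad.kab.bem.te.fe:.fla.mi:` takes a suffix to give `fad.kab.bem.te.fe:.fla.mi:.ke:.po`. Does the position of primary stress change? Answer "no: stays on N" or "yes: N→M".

no: stays on 5

Base `fad.kab.bem.te.fe:.fla.mi:` (7 syllables):
  The final syllable (7, mi:) is extrametrical; the stress domain is syllables 1–6.
  Weights: 1 fad L, 2 kab L, 3 bem L, 4 te L, 5 fe: H, 6 fla L.
  Heavy syllables in the domain: 5. The leftmost is syllable 5 (fe:).
  → primary stress on syllable 5.
Suffixed `fad.kab.bem.te.fe:.fla.mi:.ke:.po` (9 syllables):
  The final syllable (9, po) is extrametrical; the stress domain is syllables 1–8.
  Weights: 1 fad L, 2 kab L, 3 bem L, 4 te L, 5 fe: H, 6 fla L, 7 mi: H, 8 ke: H.
  Heavy syllables in the domain: 5, 7, 8. The leftmost is syllable 5 (fe:).
  → primary stress on syllable 5.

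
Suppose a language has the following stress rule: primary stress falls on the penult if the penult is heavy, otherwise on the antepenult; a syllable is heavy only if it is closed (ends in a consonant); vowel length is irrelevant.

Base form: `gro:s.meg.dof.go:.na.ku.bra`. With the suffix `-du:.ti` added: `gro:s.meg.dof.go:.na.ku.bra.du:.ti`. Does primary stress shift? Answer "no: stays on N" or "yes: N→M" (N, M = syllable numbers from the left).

yes: 5→7

Base `gro:s.meg.dof.go:.na.ku.bra` (7 syllables):
  Weights: 5 na L, 6 ku L, 7 bra L.
  The penult (syllable 6, ku) is light, so stress falls on the antepenult (syllable 5, na).
  → primary stress on syllable 5.
Suffixed `gro:s.meg.dof.go:.na.ku.bra.du:.ti` (9 syllables):
  Weights: 7 bra L, 8 du: L, 9 ti L.
  The penult (syllable 8, du:) is light, so stress falls on the antepenult (syllable 7, bra).
  → primary stress on syllable 7.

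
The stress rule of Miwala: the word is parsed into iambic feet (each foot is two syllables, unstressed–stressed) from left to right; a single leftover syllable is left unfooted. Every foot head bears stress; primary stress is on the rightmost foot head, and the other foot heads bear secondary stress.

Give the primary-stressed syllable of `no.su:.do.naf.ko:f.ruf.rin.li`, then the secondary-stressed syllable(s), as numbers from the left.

primary 8, secondary 2, 4, 6

Parse left to right into iambic (σˈσ) feet: (no.ˈsu:) (do.ˈnaf) (ko:f.ˈruf) (rin.ˈli).
Foot heads (stressed positions): 2, 4, 6, 8.
End Rule Rightmost: primary stress on the rightmost head = syllable 8.
Secondary stress on 2, 4, 6: no.ˌsu:.do.ˌnaf.ko:f.ˌruf.rin.ˈli.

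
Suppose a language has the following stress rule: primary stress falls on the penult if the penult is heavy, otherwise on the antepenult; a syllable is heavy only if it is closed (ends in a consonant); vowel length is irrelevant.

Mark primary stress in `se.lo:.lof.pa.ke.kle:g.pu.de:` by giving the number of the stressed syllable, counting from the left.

6

Weights: 6 kle:g H, 7 pu L, 8 de: L.
The penult (syllable 7, pu) is light, so stress falls on the antepenult (syllable 6, kle:g).
Primary stress: syllable 6 → se.lo:.lof.pa.ke.ˈkle:g.pu.de:.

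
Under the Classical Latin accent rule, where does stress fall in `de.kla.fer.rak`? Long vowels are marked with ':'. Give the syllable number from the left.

3

Classical Latin: stress the penult if heavy (long vowel or closed), else the antepenult.
Weights: 2 kla L, 3 fer H, 4 rak H.
The penult (syllable 3, fer) is heavy, so it takes stress.
Stress on syllable 3: de.kla.ˈfer.rak.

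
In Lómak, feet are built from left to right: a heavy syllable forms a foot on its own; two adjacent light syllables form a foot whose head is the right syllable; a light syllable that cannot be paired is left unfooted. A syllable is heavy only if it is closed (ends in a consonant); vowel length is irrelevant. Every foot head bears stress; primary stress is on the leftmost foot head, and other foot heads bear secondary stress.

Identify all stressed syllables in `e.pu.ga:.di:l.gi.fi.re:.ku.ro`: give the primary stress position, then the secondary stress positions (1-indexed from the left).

Weights: 1 e L, 2 pu L, 3 ga: L, 4 di:l H, 5 gi L, 6 fi L, 7 re: L, 8 ku L, 9 ro L.
Parse left to right (heavy = foot alone; LL = one foot; stranded L unfooted): (e.ˈpu) ga: (ˈdi:l) (gi.ˈfi) (re:.ˈku) ro.
Foot heads: 2, 4, 6, 8.
Primary stress on the leftmost head = syllable 2.
Secondary stress on 4, 6, 8: e.ˈpu.ga:.ˌdi:l.gi.ˌfi.re:.ˌku.ro.

primary 2, secondary 4, 6, 8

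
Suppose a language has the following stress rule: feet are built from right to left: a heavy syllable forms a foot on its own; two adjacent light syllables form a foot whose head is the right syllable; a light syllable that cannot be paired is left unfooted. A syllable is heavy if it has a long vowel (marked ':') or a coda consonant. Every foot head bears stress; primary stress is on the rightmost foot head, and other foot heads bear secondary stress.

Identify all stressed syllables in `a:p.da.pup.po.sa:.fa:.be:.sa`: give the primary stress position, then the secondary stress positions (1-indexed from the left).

Weights: 1 a:p H, 2 da L, 3 pup H, 4 po L, 5 sa: H, 6 fa: H, 7 be: H, 8 sa L.
Parse right to left (heavy = foot alone; LL = one foot; stranded L unfooted): (ˈa:p) da (ˈpup) po (ˈsa:) (ˈfa:) (ˈbe:) sa.
Foot heads: 1, 3, 5, 6, 7.
Primary stress on the rightmost head = syllable 7.
Secondary stress on 1, 3, 5, 6: ˌa:p.da.ˌpup.po.ˌsa:.ˌfa:.ˈbe:.sa.

primary 7, secondary 1, 3, 5, 6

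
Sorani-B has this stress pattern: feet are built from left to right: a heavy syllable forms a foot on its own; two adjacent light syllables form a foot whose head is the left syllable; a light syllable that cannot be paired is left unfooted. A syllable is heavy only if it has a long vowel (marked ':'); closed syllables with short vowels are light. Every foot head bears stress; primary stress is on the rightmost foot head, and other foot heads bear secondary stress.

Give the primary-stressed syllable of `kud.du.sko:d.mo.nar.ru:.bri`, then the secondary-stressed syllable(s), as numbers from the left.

primary 6, secondary 1, 3, 4

Weights: 1 kud L, 2 du L, 3 sko:d H, 4 mo L, 5 nar L, 6 ru: H, 7 bri L.
Parse left to right (heavy = foot alone; LL = one foot; stranded L unfooted): (ˈkud.du) (ˈsko:d) (ˈmo.nar) (ˈru:) bri.
Foot heads: 1, 3, 4, 6.
Primary stress on the rightmost head = syllable 6.
Secondary stress on 1, 3, 4: ˌkud.du.ˌsko:d.ˌmo.nar.ˈru:.bri.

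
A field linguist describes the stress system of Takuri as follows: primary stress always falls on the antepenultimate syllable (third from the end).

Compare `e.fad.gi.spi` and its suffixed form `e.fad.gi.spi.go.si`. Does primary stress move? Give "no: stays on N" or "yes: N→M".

yes: 2→4

Base `e.fad.gi.spi` (4 syllables):
  The word has 4 syllables; the antepenultimate syllable (third from the end) is syllable 2 (fad).
  → primary stress on syllable 2.
Suffixed `e.fad.gi.spi.go.si` (6 syllables):
  The word has 6 syllables; the antepenultimate syllable (third from the end) is syllable 4 (spi).
  → primary stress on syllable 4.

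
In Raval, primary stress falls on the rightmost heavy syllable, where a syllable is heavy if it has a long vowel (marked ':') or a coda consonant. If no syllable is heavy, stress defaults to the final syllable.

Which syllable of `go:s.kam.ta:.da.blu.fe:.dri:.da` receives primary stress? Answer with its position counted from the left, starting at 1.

Weights: 1 go:s H, 2 kam H, 3 ta: H, 4 da L, 5 blu L, 6 fe: H, 7 dri: H, 8 da L.
Heavy syllables in the domain: 1, 2, 3, 6, 7. The rightmost is syllable 7 (dri:).
Primary stress: syllable 7 → go:s.kam.ta:.da.blu.fe:.ˈdri:.da.

7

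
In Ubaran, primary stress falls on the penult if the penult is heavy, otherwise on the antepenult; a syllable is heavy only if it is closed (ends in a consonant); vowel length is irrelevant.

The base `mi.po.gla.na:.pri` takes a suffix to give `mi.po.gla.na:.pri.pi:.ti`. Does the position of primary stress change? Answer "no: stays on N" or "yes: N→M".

Base `mi.po.gla.na:.pri` (5 syllables):
  Weights: 3 gla L, 4 na: L, 5 pri L.
  The penult (syllable 4, na:) is light, so stress falls on the antepenult (syllable 3, gla).
  → primary stress on syllable 3.
Suffixed `mi.po.gla.na:.pri.pi:.ti` (7 syllables):
  Weights: 5 pri L, 6 pi: L, 7 ti L.
  The penult (syllable 6, pi:) is light, so stress falls on the antepenult (syllable 5, pri).
  → primary stress on syllable 5.

yes: 3→5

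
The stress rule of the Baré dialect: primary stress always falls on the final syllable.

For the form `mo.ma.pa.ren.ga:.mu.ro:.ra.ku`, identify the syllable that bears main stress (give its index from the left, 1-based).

The word has 9 syllables; the final syllable is syllable 9 (ku).
Primary stress: syllable 9 → mo.ma.pa.ren.ga:.mu.ro:.ra.ˈku.

9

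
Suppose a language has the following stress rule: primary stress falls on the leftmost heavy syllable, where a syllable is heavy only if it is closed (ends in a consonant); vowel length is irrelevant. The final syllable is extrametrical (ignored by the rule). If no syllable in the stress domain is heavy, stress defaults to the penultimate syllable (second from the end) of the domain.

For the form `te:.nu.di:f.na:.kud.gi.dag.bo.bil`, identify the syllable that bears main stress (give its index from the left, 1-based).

The final syllable (9, bil) is extrametrical; the stress domain is syllables 1–8.
Weights: 1 te: L, 2 nu L, 3 di:f H, 4 na: L, 5 kud H, 6 gi L, 7 dag H, 8 bo L.
Heavy syllables in the domain: 3, 5, 7. The leftmost is syllable 3 (di:f).
Primary stress: syllable 3 → te:.nu.ˈdi:f.na:.kud.gi.dag.bo.bil.

3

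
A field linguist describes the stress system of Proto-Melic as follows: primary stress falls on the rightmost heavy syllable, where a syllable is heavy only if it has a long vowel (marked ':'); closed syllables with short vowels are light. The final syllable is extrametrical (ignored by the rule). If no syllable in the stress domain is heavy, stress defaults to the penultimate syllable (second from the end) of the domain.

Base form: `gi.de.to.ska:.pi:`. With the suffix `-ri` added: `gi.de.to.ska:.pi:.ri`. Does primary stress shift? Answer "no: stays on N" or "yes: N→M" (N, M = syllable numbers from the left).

yes: 4→5

Base `gi.de.to.ska:.pi:` (5 syllables):
  The final syllable (5, pi:) is extrametrical; the stress domain is syllables 1–4.
  Weights: 1 gi L, 2 de L, 3 to L, 4 ska: H.
  Heavy syllables in the domain: 4. The rightmost is syllable 4 (ska:).
  → primary stress on syllable 4.
Suffixed `gi.de.to.ska:.pi:.ri` (6 syllables):
  The final syllable (6, ri) is extrametrical; the stress domain is syllables 1–5.
  Weights: 1 gi L, 2 de L, 3 to L, 4 ska: H, 5 pi: H.
  Heavy syllables in the domain: 4, 5. The rightmost is syllable 5 (pi:).
  → primary stress on syllable 5.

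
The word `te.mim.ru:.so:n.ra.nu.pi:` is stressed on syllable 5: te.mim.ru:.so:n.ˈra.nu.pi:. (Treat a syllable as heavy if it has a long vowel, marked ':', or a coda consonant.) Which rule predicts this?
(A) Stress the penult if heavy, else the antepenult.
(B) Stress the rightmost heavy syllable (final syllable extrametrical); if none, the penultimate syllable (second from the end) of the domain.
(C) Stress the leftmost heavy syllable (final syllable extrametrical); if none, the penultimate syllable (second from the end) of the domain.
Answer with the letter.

Rule A → syllable 5 ✓.
Rule B → syllable 4 (observed: 5).
Rule C → syllable 2 (observed: 5).

A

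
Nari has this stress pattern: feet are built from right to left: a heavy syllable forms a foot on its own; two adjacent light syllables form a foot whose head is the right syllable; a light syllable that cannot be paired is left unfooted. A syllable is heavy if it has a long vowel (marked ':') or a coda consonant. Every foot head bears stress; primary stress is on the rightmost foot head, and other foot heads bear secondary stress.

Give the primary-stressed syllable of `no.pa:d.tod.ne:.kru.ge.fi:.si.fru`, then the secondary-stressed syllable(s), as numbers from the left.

Weights: 1 no L, 2 pa:d H, 3 tod H, 4 ne: H, 5 kru L, 6 ge L, 7 fi: H, 8 si L, 9 fru L.
Parse right to left (heavy = foot alone; LL = one foot; stranded L unfooted): no (ˈpa:d) (ˈtod) (ˈne:) (kru.ˈge) (ˈfi:) (si.ˈfru).
Foot heads: 2, 3, 4, 6, 7, 9.
Primary stress on the rightmost head = syllable 9.
Secondary stress on 2, 3, 4, 6, 7: no.ˌpa:d.ˌtod.ˌne:.kru.ˌge.ˌfi:.si.ˈfru.

primary 9, secondary 2, 3, 4, 6, 7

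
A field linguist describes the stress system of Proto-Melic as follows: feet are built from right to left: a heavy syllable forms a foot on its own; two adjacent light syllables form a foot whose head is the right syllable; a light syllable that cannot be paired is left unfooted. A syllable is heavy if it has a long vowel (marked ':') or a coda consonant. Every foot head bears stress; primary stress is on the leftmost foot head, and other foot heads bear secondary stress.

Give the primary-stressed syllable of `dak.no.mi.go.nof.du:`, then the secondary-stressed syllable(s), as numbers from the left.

primary 1, secondary 4, 5, 6

Weights: 1 dak H, 2 no L, 3 mi L, 4 go L, 5 nof H, 6 du: H.
Parse right to left (heavy = foot alone; LL = one foot; stranded L unfooted): (ˈdak) no (mi.ˈgo) (ˈnof) (ˈdu:).
Foot heads: 1, 4, 5, 6.
Primary stress on the leftmost head = syllable 1.
Secondary stress on 4, 5, 6: ˈdak.no.mi.ˌgo.ˌnof.ˌdu:.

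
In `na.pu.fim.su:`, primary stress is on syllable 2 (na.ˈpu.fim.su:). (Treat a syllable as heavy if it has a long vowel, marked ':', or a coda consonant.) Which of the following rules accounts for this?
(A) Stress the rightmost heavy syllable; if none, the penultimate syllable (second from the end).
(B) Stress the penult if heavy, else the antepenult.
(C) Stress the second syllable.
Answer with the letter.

C

Rule A → syllable 4 (observed: 2).
Rule B → syllable 3 (observed: 2).
Rule C → syllable 2 ✓.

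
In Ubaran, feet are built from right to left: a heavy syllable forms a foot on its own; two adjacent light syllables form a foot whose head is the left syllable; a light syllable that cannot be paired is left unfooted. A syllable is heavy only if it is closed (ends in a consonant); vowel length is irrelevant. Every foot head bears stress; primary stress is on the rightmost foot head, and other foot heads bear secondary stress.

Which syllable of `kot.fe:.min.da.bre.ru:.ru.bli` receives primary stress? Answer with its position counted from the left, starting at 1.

7

Weights: 1 kot H, 2 fe: L, 3 min H, 4 da L, 5 bre L, 6 ru: L, 7 ru L, 8 bli L.
Parse right to left (heavy = foot alone; LL = one foot; stranded L unfooted): (ˈkot) fe: (ˈmin) da (ˈbre.ru:) (ˈru.bli).
Foot heads: 1, 3, 5, 7.
Primary stress on the rightmost head = syllable 7.
Primary stress: syllable 7 → kot.fe:.min.da.bre.ru:.ˈru.bli.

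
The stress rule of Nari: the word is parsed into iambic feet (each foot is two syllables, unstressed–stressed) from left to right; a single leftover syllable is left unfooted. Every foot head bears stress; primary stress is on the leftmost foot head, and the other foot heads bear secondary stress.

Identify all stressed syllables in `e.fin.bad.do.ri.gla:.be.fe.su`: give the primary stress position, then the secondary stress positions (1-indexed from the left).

Parse left to right into iambic (σˈσ) feet: (e.ˈfin) (bad.ˈdo) (ri.ˈgla:) (be.ˈfe) su. Syllable 9 is left unfooted.
Foot heads (stressed positions): 2, 4, 6, 8.
End Rule Leftmost: primary stress on the leftmost head = syllable 2.
Secondary stress on 4, 6, 8: e.ˈfin.bad.ˌdo.ri.ˌgla:.be.ˌfe.su.

primary 2, secondary 4, 6, 8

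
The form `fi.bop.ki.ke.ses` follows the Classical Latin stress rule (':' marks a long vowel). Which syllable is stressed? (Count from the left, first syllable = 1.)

3

Classical Latin: stress the penult if heavy (long vowel or closed), else the antepenult.
Weights: 3 ki L, 4 ke L, 5 ses H.
The penult (syllable 4, ke) is light, so stress falls on the antepenult (syllable 3, ki).
Stress on syllable 3: fi.bop.ˈki.ke.ses.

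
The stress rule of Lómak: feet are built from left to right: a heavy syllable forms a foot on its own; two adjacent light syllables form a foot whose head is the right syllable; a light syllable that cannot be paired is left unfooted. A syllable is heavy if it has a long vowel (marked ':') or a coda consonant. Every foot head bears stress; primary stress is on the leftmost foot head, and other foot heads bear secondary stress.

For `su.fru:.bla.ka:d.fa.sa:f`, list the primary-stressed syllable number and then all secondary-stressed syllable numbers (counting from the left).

Weights: 1 su L, 2 fru: H, 3 bla L, 4 ka:d H, 5 fa L, 6 sa:f H.
Parse left to right (heavy = foot alone; LL = one foot; stranded L unfooted): su (ˈfru:) bla (ˈka:d) fa (ˈsa:f).
Foot heads: 2, 4, 6.
Primary stress on the leftmost head = syllable 2.
Secondary stress on 4, 6: su.ˈfru:.bla.ˌka:d.fa.ˌsa:f.

primary 2, secondary 4, 6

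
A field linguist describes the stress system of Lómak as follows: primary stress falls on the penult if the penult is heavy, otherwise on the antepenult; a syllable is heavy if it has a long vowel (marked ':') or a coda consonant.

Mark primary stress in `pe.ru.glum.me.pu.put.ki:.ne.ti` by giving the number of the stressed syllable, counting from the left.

7

Weights: 7 ki: H, 8 ne L, 9 ti L.
The penult (syllable 8, ne) is light, so stress falls on the antepenult (syllable 7, ki:).
Primary stress: syllable 7 → pe.ru.glum.me.pu.put.ˈki:.ne.ti.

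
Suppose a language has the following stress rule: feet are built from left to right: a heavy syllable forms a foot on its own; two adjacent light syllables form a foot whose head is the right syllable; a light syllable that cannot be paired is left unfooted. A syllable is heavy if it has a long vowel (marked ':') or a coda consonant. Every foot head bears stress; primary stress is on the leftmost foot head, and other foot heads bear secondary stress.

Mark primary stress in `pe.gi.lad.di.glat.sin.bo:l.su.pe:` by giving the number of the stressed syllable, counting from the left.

2

Weights: 1 pe L, 2 gi L, 3 lad H, 4 di L, 5 glat H, 6 sin H, 7 bo:l H, 8 su L, 9 pe: H.
Parse left to right (heavy = foot alone; LL = one foot; stranded L unfooted): (pe.ˈgi) (ˈlad) di (ˈglat) (ˈsin) (ˈbo:l) su (ˈpe:).
Foot heads: 2, 3, 5, 6, 7, 9.
Primary stress on the leftmost head = syllable 2.
Primary stress: syllable 2 → pe.ˈgi.lad.di.glat.sin.bo:l.su.pe:.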